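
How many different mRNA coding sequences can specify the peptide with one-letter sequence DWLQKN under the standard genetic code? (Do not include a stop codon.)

96

Asp: 2 codons.
Trp: 1 codon.
Leu: 6 codons.
Gln: 2 codons.
Lys: 2 codons.
Asn: 2 codons.
2 × 1 × 6 × 2 × 2 × 2 = 96.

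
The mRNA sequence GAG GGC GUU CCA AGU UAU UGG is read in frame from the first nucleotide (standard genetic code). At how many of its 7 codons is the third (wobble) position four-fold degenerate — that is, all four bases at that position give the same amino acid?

Codon 1 GAG (Glu): third position 2-fold.
Codon 2 GGC (Gly): third position 4-fold.
Codon 3 GUU (Val): third position 4-fold.
Codon 4 CCA (Pro): third position 4-fold.
Codon 5 AGU (Ser): third position 2-fold.
Codon 6 UAU (Tyr): third position 2-fold.
Codon 7 UGG (Trp): third position 1-fold.
Four-fold degenerate third positions: 3.

3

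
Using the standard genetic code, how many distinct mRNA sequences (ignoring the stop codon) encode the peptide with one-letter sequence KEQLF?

96

Lys: 2 codons.
Glu: 2 codons.
Gln: 2 codons.
Leu: 6 codons.
Phe: 2 codons.
2 × 2 × 2 × 6 × 2 = 96.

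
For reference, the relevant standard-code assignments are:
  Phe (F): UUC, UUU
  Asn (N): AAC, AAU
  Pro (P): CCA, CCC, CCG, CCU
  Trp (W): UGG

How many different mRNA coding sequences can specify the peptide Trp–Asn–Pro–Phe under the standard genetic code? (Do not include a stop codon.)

Trp: 1 codon.
Asn: 2 codons.
Pro: 4 codons.
Phe: 2 codons.
1 × 2 × 4 × 2 = 16.

16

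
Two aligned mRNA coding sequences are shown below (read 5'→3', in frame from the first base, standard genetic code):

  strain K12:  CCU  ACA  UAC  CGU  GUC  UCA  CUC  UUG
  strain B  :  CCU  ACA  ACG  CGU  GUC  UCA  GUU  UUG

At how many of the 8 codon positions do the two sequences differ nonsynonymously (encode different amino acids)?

2

Codon 1: CCU Pro / CCU Pro — identical.
Codon 2: ACA Thr / ACA Thr — identical.
Codon 3: UAC Tyr / ACG Thr — nonsynonymous.
Codon 4: CGU Arg / CGU Arg — identical.
Codon 5: GUC Val / GUC Val — identical.
Codon 6: UCA Ser / UCA Ser — identical.
Codon 7: CUC Leu / GUU Val — nonsynonymous.
Codon 8: UUG Leu / UUG Leu — identical.
Nonsynonymous differences: 2.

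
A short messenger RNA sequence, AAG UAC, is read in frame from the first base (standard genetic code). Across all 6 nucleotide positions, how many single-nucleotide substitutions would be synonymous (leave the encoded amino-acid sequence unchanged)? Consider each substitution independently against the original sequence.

Codon 1 (AAG, Lys): 1 synonymous substitution.
Codon 2 (UAC, Tyr): 1 synonymous substitution.
Total: 1 + 1 = 2.

2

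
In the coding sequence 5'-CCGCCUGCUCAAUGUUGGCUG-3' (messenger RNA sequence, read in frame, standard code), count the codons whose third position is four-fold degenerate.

4

Codon 1 CCG (Pro): third position 4-fold.
Codon 2 CCU (Pro): third position 4-fold.
Codon 3 GCU (Ala): third position 4-fold.
Codon 4 CAA (Gln): third position 2-fold.
Codon 5 UGU (Cys): third position 2-fold.
Codon 6 UGG (Trp): third position 1-fold.
Codon 7 CUG (Leu): third position 4-fold.
Four-fold degenerate third positions: 4.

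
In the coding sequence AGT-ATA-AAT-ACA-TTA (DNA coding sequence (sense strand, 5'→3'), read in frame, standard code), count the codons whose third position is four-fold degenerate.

Codon 1 AGT (Ser): third position 2-fold.
Codon 2 ATA (Ile): third position 3-fold.
Codon 3 AAT (Asn): third position 2-fold.
Codon 4 ACA (Thr): third position 4-fold.
Codon 5 TTA (Leu): third position 2-fold.
Four-fold degenerate third positions: 1.

1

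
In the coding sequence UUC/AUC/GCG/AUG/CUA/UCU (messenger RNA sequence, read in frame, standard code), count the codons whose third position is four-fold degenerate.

Codon 1 UUC (Phe): third position 2-fold.
Codon 2 AUC (Ile): third position 3-fold.
Codon 3 GCG (Ala): third position 4-fold.
Codon 4 AUG (Met): third position 1-fold.
Codon 5 CUA (Leu): third position 4-fold.
Codon 6 UCU (Ser): third position 4-fold.
Four-fold degenerate third positions: 3.

3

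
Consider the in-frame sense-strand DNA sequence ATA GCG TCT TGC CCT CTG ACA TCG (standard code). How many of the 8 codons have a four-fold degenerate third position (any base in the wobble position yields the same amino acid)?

6

Codon 1 ATA (Ile): third position 3-fold.
Codon 2 GCG (Ala): third position 4-fold.
Codon 3 TCT (Ser): third position 4-fold.
Codon 4 TGC (Cys): third position 2-fold.
Codon 5 CCT (Pro): third position 4-fold.
Codon 6 CTG (Leu): third position 4-fold.
Codon 7 ACA (Thr): third position 4-fold.
Codon 8 TCG (Ser): third position 4-fold.
Four-fold degenerate third positions: 6.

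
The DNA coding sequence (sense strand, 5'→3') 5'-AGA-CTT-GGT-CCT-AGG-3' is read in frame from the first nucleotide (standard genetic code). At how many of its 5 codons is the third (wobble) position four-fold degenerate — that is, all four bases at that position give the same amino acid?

3

Codon 1 AGA (Arg): third position 2-fold.
Codon 2 CTT (Leu): third position 4-fold.
Codon 3 GGT (Gly): third position 4-fold.
Codon 4 CCT (Pro): third position 4-fold.
Codon 5 AGG (Arg): third position 2-fold.
Four-fold degenerate third positions: 3.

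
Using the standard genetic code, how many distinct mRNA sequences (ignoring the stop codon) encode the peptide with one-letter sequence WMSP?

24

Trp: 1 codon.
Met: 1 codon.
Ser: 6 codons.
Pro: 4 codons.
1 × 1 × 6 × 4 = 24.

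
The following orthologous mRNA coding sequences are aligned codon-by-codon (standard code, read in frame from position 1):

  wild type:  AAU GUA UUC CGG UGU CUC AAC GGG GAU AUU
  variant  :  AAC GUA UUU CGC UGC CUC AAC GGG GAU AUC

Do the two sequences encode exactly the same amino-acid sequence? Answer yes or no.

yes

Codon 1: AAU Asn / AAC Asn — synonymous.
Codon 2: GUA Val / GUA Val — identical.
Codon 3: UUC Phe / UUU Phe — synonymous.
Codon 4: CGG Arg / CGC Arg — synonymous.
Codon 5: UGU Cys / UGC Cys — synonymous.
Codon 6: CUC Leu / CUC Leu — identical.
Codon 7: AAC Asn / AAC Asn — identical.
Codon 8: GGG Gly / GGG Gly — identical.
Codon 9: GAU Asp / GAU Asp — identical.
Codon 10: AUU Ile / AUC Ile — synonymous.
Nonsynonymous differences: 0 → same protein.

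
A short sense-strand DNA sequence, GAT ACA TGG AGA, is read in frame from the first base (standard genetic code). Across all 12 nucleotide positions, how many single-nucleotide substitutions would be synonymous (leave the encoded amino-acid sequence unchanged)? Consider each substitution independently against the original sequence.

Codon 1 (GAT, Asp): 1 synonymous substitution.
Codon 2 (ACA, Thr): 3 synonymous substitutions.
Codon 3 (TGG, Trp): 0 synonymous substitutions.
Codon 4 (AGA, Arg): 2 synonymous substitutions.
Total: 1 + 3 + 0 + 2 = 6.

6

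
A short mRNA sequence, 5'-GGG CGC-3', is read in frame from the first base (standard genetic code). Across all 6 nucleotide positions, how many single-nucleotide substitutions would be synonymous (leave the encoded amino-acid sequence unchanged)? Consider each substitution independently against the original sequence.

6

Codon 1 (GGG, Gly): 3 synonymous substitutions.
Codon 2 (CGC, Arg): 3 synonymous substitutions.
Total: 3 + 3 = 6.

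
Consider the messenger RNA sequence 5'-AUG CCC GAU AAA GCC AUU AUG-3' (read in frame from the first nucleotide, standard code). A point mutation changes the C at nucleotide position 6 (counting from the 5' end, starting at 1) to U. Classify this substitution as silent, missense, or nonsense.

Position 6 falls in codon 2: CCC → Pro.
After the substitution the codon is CCU → Pro.
Both encode Pro, so the change is synonymous.

silent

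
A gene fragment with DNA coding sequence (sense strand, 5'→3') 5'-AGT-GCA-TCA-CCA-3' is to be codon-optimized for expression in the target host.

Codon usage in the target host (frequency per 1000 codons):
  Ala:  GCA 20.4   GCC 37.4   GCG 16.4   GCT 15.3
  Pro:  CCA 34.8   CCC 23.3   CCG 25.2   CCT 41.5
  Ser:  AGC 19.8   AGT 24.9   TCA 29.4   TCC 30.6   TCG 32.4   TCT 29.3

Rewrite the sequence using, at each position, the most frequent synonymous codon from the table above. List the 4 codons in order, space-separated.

Codon 1 (Ser): best is TCG at 32.4.
Codon 2 (Ala): best is GCC at 37.4.
Codon 3 (Ser): best is TCG at 32.4.
Codon 4 (Pro): best is CCT at 41.5.

TCG GCC TCG CCT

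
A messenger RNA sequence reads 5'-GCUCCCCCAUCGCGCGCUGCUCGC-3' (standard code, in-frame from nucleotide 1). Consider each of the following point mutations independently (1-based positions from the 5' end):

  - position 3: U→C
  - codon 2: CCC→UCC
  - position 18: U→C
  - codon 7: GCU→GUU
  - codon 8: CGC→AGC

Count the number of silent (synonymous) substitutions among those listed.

2

Codon 1: GCU (Ala) → GCC (Ala) — synonymous.
Codon 2: CCC (Pro) → UCC (Ser) — missense.
Codon 6: GCU (Ala) → GCC (Ala) — synonymous.
Codon 7: GCU (Ala) → GUU (Val) — missense.
Codon 8: CGC (Arg) → AGC (Ser) — missense.
Synonymous: 2 of 5.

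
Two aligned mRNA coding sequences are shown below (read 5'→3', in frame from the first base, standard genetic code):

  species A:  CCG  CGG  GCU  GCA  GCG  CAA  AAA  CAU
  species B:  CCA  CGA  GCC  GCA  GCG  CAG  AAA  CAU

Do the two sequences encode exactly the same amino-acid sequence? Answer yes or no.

yes

Codon 1: CCG Pro / CCA Pro — synonymous.
Codon 2: CGG Arg / CGA Arg — synonymous.
Codon 3: GCU Ala / GCC Ala — synonymous.
Codon 4: GCA Ala / GCA Ala — identical.
Codon 5: GCG Ala / GCG Ala — identical.
Codon 6: CAA Gln / CAG Gln — synonymous.
Codon 7: AAA Lys / AAA Lys — identical.
Codon 8: CAU His / CAU His — identical.
Nonsynonymous differences: 0 → same protein.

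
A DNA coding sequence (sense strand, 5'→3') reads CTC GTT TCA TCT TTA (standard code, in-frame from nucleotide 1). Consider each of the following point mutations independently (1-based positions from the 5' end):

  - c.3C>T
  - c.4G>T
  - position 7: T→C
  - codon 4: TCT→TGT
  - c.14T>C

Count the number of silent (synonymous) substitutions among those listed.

1

Codon 1: CTC (Leu) → CTT (Leu) — synonymous.
Codon 2: GTT (Val) → TTT (Phe) — missense.
Codon 3: TCA (Ser) → CCA (Pro) — missense.
Codon 4: TCT (Ser) → TGT (Cys) — missense.
Codon 5: TTA (Leu) → TCA (Ser) — missense.
Synonymous: 1 of 5.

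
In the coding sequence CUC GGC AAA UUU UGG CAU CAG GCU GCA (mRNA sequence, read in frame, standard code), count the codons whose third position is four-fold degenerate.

Codon 1 CUC (Leu): third position 4-fold.
Codon 2 GGC (Gly): third position 4-fold.
Codon 3 AAA (Lys): third position 2-fold.
Codon 4 UUU (Phe): third position 2-fold.
Codon 5 UGG (Trp): third position 1-fold.
Codon 6 CAU (His): third position 2-fold.
Codon 7 CAG (Gln): third position 2-fold.
Codon 8 GCU (Ala): third position 4-fold.
Codon 9 GCA (Ala): third position 4-fold.
Four-fold degenerate third positions: 4.

4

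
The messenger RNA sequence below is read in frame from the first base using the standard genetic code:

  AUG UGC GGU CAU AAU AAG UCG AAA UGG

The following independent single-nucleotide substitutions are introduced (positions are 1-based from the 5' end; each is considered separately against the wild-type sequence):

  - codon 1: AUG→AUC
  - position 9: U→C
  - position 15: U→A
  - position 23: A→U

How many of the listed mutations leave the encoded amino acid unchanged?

1

Codon 1: AUG (Met) → AUC (Ile) — missense.
Codon 3: GGU (Gly) → GGC (Gly) — synonymous.
Codon 5: AAU (Asn) → AAA (Lys) — missense.
Codon 8: AAA (Lys) → AUA (Ile) — missense.
Synonymous: 1 of 4.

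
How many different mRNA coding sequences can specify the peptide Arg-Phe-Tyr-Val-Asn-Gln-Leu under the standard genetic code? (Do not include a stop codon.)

Arg: 6 codons.
Phe: 2 codons.
Tyr: 2 codons.
Val: 4 codons.
Asn: 2 codons.
Gln: 2 codons.
Leu: 6 codons.
6 × 2 × 2 × 4 × 2 × 2 × 6 = 2304.

2304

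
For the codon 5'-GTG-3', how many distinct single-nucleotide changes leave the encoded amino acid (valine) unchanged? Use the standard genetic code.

Position 1: none → 0 synonymous.
Position 2: none → 0 synonymous.
Position 3: GTT, GTC, GTA → 3 synonymous.
Total: 0 + 0 + 3 = 3.

3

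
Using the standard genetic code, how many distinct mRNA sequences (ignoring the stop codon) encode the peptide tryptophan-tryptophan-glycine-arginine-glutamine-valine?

Trp: 1 codon.
Trp: 1 codon.
Gly: 4 codons.
Arg: 6 codons.
Gln: 2 codons.
Val: 4 codons.
1 × 1 × 4 × 6 × 2 × 4 = 192.

192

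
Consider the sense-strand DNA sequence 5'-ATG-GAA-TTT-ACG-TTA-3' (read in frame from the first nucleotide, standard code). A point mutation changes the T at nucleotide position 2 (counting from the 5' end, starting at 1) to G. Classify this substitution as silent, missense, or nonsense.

missense

Position 2 falls in codon 1: ATG → Met.
After the substitution the codon is AGG → Arg.
Met ≠ Arg, so this is a missense mutation.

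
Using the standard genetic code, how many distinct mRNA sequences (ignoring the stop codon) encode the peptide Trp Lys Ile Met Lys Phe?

Trp: 1 codon.
Lys: 2 codons.
Ile: 3 codons.
Met: 1 codon.
Lys: 2 codons.
Phe: 2 codons.
1 × 2 × 3 × 1 × 2 × 2 = 24.

24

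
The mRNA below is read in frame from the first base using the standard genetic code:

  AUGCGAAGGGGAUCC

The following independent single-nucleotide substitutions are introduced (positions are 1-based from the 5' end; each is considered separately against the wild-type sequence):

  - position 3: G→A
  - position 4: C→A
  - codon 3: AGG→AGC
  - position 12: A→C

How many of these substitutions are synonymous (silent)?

2

Codon 1: AUG (Met) → AUA (Ile) — missense.
Codon 2: CGA (Arg) → AGA (Arg) — synonymous.
Codon 3: AGG (Arg) → AGC (Ser) — missense.
Codon 4: GGA (Gly) → GGC (Gly) — synonymous.
Synonymous: 2 of 4.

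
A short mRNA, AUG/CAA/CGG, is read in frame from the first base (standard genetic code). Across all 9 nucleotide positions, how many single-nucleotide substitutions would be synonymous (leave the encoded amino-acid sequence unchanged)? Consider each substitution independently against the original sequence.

5

Codon 1 (AUG, Met): 0 synonymous substitutions.
Codon 2 (CAA, Gln): 1 synonymous substitution.
Codon 3 (CGG, Arg): 4 synonymous substitutions.
Total: 0 + 1 + 4 = 5.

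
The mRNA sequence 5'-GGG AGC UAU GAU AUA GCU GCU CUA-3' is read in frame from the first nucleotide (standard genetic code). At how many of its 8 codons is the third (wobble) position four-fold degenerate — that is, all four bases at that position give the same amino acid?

4

Codon 1 GGG (Gly): third position 4-fold.
Codon 2 AGC (Ser): third position 2-fold.
Codon 3 UAU (Tyr): third position 2-fold.
Codon 4 GAU (Asp): third position 2-fold.
Codon 5 AUA (Ile): third position 3-fold.
Codon 6 GCU (Ala): third position 4-fold.
Codon 7 GCU (Ala): third position 4-fold.
Codon 8 CUA (Leu): third position 4-fold.
Four-fold degenerate third positions: 4.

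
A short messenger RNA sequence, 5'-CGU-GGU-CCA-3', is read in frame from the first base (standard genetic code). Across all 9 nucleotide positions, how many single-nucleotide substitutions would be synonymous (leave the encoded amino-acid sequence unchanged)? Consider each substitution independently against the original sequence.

9

Codon 1 (CGU, Arg): 3 synonymous substitutions.
Codon 2 (GGU, Gly): 3 synonymous substitutions.
Codon 3 (CCA, Pro): 3 synonymous substitutions.
Total: 3 + 3 + 3 = 9.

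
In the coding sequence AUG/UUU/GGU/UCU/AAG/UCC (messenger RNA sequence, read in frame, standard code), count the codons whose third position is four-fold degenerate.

3

Codon 1 AUG (Met): third position 1-fold.
Codon 2 UUU (Phe): third position 2-fold.
Codon 3 GGU (Gly): third position 4-fold.
Codon 4 UCU (Ser): third position 4-fold.
Codon 5 AAG (Lys): third position 2-fold.
Codon 6 UCC (Ser): third position 4-fold.
Four-fold degenerate third positions: 3.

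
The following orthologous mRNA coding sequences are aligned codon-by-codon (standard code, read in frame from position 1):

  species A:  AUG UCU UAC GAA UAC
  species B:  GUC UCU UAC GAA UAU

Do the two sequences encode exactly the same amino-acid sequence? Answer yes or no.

no

Codon 1: AUG Met / GUC Val — nonsynonymous.
Codon 2: UCU Ser / UCU Ser — identical.
Codon 3: UAC Tyr / UAC Tyr — identical.
Codon 4: GAA Glu / GAA Glu — identical.
Codon 5: UAC Tyr / UAU Tyr — synonymous.
Nonsynonymous differences: 1 → different protein.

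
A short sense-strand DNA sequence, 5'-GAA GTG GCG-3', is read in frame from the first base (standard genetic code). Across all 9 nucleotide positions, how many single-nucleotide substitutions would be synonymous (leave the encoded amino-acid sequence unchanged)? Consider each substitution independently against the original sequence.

7

Codon 1 (GAA, Glu): 1 synonymous substitution.
Codon 2 (GTG, Val): 3 synonymous substitutions.
Codon 3 (GCG, Ala): 3 synonymous substitutions.
Total: 1 + 3 + 3 = 7.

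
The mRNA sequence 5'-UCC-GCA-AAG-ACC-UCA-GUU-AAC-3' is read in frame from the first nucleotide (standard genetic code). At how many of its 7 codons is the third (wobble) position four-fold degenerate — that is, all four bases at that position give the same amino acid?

5

Codon 1 UCC (Ser): third position 4-fold.
Codon 2 GCA (Ala): third position 4-fold.
Codon 3 AAG (Lys): third position 2-fold.
Codon 4 ACC (Thr): third position 4-fold.
Codon 5 UCA (Ser): third position 4-fold.
Codon 6 GUU (Val): third position 4-fold.
Codon 7 AAC (Asn): third position 2-fold.
Four-fold degenerate third positions: 5.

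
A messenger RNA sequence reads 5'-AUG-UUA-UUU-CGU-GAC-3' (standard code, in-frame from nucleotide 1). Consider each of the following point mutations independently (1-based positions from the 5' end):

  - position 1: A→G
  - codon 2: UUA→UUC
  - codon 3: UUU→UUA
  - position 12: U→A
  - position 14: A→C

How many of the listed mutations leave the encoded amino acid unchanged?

1

Codon 1: AUG (Met) → GUG (Val) — missense.
Codon 2: UUA (Leu) → UUC (Phe) — missense.
Codon 3: UUU (Phe) → UUA (Leu) — missense.
Codon 4: CGU (Arg) → CGA (Arg) — synonymous.
Codon 5: GAC (Asp) → GCC (Ala) — missense.
Synonymous: 1 of 5.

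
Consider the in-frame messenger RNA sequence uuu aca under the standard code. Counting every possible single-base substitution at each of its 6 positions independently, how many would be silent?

Codon 1 (UUU, Phe): 1 synonymous substitution.
Codon 2 (ACA, Thr): 3 synonymous substitutions.
Total: 1 + 3 = 4.

4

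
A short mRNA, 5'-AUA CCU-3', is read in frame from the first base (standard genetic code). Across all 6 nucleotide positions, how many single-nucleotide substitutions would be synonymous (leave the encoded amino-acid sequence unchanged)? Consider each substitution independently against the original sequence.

5

Codon 1 (AUA, Ile): 2 synonymous substitutions.
Codon 2 (CCU, Pro): 3 synonymous substitutions.
Total: 2 + 3 = 5.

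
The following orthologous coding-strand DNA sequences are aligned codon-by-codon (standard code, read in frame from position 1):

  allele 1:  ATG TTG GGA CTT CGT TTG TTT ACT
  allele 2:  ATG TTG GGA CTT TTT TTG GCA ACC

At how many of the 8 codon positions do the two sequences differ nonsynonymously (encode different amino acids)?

2

Codon 1: ATG Met / ATG Met — identical.
Codon 2: TTG Leu / TTG Leu — identical.
Codon 3: GGA Gly / GGA Gly — identical.
Codon 4: CTT Leu / CTT Leu — identical.
Codon 5: CGT Arg / TTT Phe — nonsynonymous.
Codon 6: TTG Leu / TTG Leu — identical.
Codon 7: TTT Phe / GCA Ala — nonsynonymous.
Codon 8: ACT Thr / ACC Thr — synonymous.
Nonsynonymous differences: 2.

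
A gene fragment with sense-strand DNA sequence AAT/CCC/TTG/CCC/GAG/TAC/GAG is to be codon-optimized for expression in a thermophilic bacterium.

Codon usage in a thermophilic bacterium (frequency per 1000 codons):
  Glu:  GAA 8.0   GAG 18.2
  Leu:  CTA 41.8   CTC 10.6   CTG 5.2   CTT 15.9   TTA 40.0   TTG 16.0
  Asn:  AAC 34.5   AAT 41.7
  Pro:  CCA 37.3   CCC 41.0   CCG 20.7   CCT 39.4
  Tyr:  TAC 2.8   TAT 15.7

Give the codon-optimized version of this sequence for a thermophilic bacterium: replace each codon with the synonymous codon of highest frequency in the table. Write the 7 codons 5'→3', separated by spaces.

AAT CCC CTA CCC GAG TAT GAG

Codon 1 (Asn): best is AAT at 41.7.
Codon 2 (Pro): best is CCC at 41.0.
Codon 3 (Leu): best is CTA at 41.8.
Codon 4 (Pro): best is CCC at 41.0.
Codon 5 (Glu): best is GAG at 18.2.
Codon 6 (Tyr): best is TAT at 15.7.
Codon 7 (Glu): best is GAG at 18.2.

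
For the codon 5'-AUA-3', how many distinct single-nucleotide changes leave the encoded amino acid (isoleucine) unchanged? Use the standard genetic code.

Position 1: none → 0 synonymous.
Position 2: none → 0 synonymous.
Position 3: AUU, AUC → 2 synonymous.
Total: 0 + 0 + 2 = 2.

2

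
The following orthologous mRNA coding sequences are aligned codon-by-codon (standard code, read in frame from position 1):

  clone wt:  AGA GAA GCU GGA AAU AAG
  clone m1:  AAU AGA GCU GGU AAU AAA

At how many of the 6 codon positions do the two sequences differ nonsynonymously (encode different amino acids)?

Codon 1: AGA Arg / AAU Asn — nonsynonymous.
Codon 2: GAA Glu / AGA Arg — nonsynonymous.
Codon 3: GCU Ala / GCU Ala — identical.
Codon 4: GGA Gly / GGU Gly — synonymous.
Codon 5: AAU Asn / AAU Asn — identical.
Codon 6: AAG Lys / AAA Lys — synonymous.
Nonsynonymous differences: 2.

2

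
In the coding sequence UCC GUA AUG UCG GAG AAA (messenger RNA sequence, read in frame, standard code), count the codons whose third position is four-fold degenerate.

3

Codon 1 UCC (Ser): third position 4-fold.
Codon 2 GUA (Val): third position 4-fold.
Codon 3 AUG (Met): third position 1-fold.
Codon 4 UCG (Ser): third position 4-fold.
Codon 5 GAG (Glu): third position 2-fold.
Codon 6 AAA (Lys): third position 2-fold.
Four-fold degenerate third positions: 3.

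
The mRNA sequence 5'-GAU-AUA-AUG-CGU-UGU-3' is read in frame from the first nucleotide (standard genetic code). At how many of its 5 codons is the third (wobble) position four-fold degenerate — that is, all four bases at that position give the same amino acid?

Codon 1 GAU (Asp): third position 2-fold.
Codon 2 AUA (Ile): third position 3-fold.
Codon 3 AUG (Met): third position 1-fold.
Codon 4 CGU (Arg): third position 4-fold.
Codon 5 UGU (Cys): third position 2-fold.
Four-fold degenerate third positions: 1.

1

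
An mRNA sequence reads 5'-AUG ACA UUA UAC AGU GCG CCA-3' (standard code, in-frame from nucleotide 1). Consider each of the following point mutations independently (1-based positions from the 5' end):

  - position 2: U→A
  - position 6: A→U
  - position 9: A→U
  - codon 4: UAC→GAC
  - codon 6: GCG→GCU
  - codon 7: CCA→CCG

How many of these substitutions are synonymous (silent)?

3

Codon 1: AUG (Met) → AAG (Lys) — missense.
Codon 2: ACA (Thr) → ACU (Thr) — synonymous.
Codon 3: UUA (Leu) → UUU (Phe) — missense.
Codon 4: UAC (Tyr) → GAC (Asp) — missense.
Codon 6: GCG (Ala) → GCU (Ala) — synonymous.
Codon 7: CCA (Pro) → CCG (Pro) — synonymous.
Synonymous: 3 of 6.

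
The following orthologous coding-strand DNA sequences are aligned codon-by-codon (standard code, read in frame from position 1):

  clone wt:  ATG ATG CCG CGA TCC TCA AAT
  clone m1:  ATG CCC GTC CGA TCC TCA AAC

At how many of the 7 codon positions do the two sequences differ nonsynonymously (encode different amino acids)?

2

Codon 1: ATG Met / ATG Met — identical.
Codon 2: ATG Met / CCC Pro — nonsynonymous.
Codon 3: CCG Pro / GTC Val — nonsynonymous.
Codon 4: CGA Arg / CGA Arg — identical.
Codon 5: TCC Ser / TCC Ser — identical.
Codon 6: TCA Ser / TCA Ser — identical.
Codon 7: AAT Asn / AAC Asn — synonymous.
Nonsynonymous differences: 2.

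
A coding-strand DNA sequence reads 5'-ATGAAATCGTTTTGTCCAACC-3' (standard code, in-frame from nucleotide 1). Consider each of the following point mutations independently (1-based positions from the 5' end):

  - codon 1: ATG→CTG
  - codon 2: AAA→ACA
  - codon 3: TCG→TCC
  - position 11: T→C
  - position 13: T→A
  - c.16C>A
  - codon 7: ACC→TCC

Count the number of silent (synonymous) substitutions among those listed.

1

Codon 1: ATG (Met) → CTG (Leu) — missense.
Codon 2: AAA (Lys) → ACA (Thr) — missense.
Codon 3: TCG (Ser) → TCC (Ser) — synonymous.
Codon 4: TTT (Phe) → TCT (Ser) — missense.
Codon 5: TGT (Cys) → AGT (Ser) — missense.
Codon 6: CCA (Pro) → ACA (Thr) — missense.
Codon 7: ACC (Thr) → TCC (Ser) — missense.
Synonymous: 1 of 7.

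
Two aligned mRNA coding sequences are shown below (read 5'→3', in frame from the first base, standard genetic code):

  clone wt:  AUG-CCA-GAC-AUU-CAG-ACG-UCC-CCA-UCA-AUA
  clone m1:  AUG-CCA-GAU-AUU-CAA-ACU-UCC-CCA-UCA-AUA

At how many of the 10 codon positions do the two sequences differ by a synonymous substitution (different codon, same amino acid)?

Codon 1: AUG Met / AUG Met — identical.
Codon 2: CCA Pro / CCA Pro — identical.
Codon 3: GAC Asp / GAU Asp — synonymous.
Codon 4: AUU Ile / AUU Ile — identical.
Codon 5: CAG Gln / CAA Gln — synonymous.
Codon 6: ACG Thr / ACU Thr — synonymous.
Codon 7: UCC Ser / UCC Ser — identical.
Codon 8: CCA Pro / CCA Pro — identical.
Codon 9: UCA Ser / UCA Ser — identical.
Codon 10: AUA Ile / AUA Ile — identical.
Synonymous differences: 3.

3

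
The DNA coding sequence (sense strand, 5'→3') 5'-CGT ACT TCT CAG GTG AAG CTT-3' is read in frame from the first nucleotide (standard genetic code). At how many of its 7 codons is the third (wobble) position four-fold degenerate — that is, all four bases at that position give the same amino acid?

5

Codon 1 CGT (Arg): third position 4-fold.
Codon 2 ACT (Thr): third position 4-fold.
Codon 3 TCT (Ser): third position 4-fold.
Codon 4 CAG (Gln): third position 2-fold.
Codon 5 GTG (Val): third position 4-fold.
Codon 6 AAG (Lys): third position 2-fold.
Codon 7 CTT (Leu): third position 4-fold.
Four-fold degenerate third positions: 5.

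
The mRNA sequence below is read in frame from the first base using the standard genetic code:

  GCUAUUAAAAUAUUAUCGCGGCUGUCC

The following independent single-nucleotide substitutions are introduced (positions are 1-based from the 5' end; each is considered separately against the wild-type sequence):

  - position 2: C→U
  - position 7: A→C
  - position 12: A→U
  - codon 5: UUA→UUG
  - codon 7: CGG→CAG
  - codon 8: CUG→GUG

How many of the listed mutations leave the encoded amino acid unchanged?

2

Codon 1: GCU (Ala) → GUU (Val) — missense.
Codon 3: AAA (Lys) → CAA (Gln) — missense.
Codon 4: AUA (Ile) → AUU (Ile) — synonymous.
Codon 5: UUA (Leu) → UUG (Leu) — synonymous.
Codon 7: CGG (Arg) → CAG (Gln) — missense.
Codon 8: CUG (Leu) → GUG (Val) — missense.
Synonymous: 2 of 6.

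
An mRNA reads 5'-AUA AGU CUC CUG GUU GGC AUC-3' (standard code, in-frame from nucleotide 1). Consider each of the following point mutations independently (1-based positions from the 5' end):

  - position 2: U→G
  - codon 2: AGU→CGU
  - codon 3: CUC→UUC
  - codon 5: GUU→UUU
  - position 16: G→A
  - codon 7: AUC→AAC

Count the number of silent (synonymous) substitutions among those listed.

Codon 1: AUA (Ile) → AGA (Arg) — missense.
Codon 2: AGU (Ser) → CGU (Arg) — missense.
Codon 3: CUC (Leu) → UUC (Phe) — missense.
Codon 5: GUU (Val) → UUU (Phe) — missense.
Codon 6: GGC (Gly) → AGC (Ser) — missense.
Codon 7: AUC (Ile) → AAC (Asn) — missense.
Synonymous: 0 of 6.

0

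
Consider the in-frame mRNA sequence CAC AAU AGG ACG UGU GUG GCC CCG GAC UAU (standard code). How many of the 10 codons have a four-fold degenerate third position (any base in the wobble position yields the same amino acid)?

4

Codon 1 CAC (His): third position 2-fold.
Codon 2 AAU (Asn): third position 2-fold.
Codon 3 AGG (Arg): third position 2-fold.
Codon 4 ACG (Thr): third position 4-fold.
Codon 5 UGU (Cys): third position 2-fold.
Codon 6 GUG (Val): third position 4-fold.
Codon 7 GCC (Ala): third position 4-fold.
Codon 8 CCG (Pro): third position 4-fold.
Codon 9 GAC (Asp): third position 2-fold.
Codon 10 UAU (Tyr): third position 2-fold.
Four-fold degenerate third positions: 4.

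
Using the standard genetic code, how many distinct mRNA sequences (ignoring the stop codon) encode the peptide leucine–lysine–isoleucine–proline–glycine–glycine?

Leu: 6 codons.
Lys: 2 codons.
Ile: 3 codons.
Pro: 4 codons.
Gly: 4 codons.
Gly: 4 codons.
6 × 2 × 3 × 4 × 4 × 4 = 2304.

2304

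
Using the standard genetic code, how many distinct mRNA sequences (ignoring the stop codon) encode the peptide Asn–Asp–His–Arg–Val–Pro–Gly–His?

Asn: 2 codons.
Asp: 2 codons.
His: 2 codons.
Arg: 6 codons.
Val: 4 codons.
Pro: 4 codons.
Gly: 4 codons.
His: 2 codons.
2 × 2 × 2 × 6 × 4 × 4 × 4 × 2 = 6144.

6144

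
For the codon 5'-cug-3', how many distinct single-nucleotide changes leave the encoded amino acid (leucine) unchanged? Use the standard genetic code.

4

Position 1: UUG → 1 synonymous.
Position 2: none → 0 synonymous.
Position 3: CUU, CUC, CUA → 3 synonymous.
Total: 1 + 0 + 3 = 4.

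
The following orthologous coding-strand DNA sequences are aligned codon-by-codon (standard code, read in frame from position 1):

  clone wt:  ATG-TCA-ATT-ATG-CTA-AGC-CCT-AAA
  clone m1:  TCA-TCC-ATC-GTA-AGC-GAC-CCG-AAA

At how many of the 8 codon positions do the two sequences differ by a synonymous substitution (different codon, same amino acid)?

3

Codon 1: ATG Met / TCA Ser — nonsynonymous.
Codon 2: TCA Ser / TCC Ser — synonymous.
Codon 3: ATT Ile / ATC Ile — synonymous.
Codon 4: ATG Met / GTA Val — nonsynonymous.
Codon 5: CTA Leu / AGC Ser — nonsynonymous.
Codon 6: AGC Ser / GAC Asp — nonsynonymous.
Codon 7: CCT Pro / CCG Pro — synonymous.
Codon 8: AAA Lys / AAA Lys — identical.
Synonymous differences: 3.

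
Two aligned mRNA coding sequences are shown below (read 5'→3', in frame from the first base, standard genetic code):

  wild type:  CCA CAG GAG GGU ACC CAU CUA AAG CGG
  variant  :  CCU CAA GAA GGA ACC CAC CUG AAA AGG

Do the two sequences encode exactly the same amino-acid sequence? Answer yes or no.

Codon 1: CCA Pro / CCU Pro — synonymous.
Codon 2: CAG Gln / CAA Gln — synonymous.
Codon 3: GAG Glu / GAA Glu — synonymous.
Codon 4: GGU Gly / GGA Gly — synonymous.
Codon 5: ACC Thr / ACC Thr — identical.
Codon 6: CAU His / CAC His — synonymous.
Codon 7: CUA Leu / CUG Leu — synonymous.
Codon 8: AAG Lys / AAA Lys — synonymous.
Codon 9: CGG Arg / AGG Arg — synonymous.
Nonsynonymous differences: 0 → same protein.

yes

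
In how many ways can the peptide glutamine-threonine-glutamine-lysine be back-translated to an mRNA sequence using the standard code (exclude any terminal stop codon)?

32

Gln: 2 codons.
Thr: 4 codons.
Gln: 2 codons.
Lys: 2 codons.
2 × 4 × 2 × 2 = 32.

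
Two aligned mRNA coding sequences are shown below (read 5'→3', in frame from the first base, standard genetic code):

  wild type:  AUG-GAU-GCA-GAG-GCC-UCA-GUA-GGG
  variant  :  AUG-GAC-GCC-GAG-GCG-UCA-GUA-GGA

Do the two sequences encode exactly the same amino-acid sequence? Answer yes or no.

yes

Codon 1: AUG Met / AUG Met — identical.
Codon 2: GAU Asp / GAC Asp — synonymous.
Codon 3: GCA Ala / GCC Ala — synonymous.
Codon 4: GAG Glu / GAG Glu — identical.
Codon 5: GCC Ala / GCG Ala — synonymous.
Codon 6: UCA Ser / UCA Ser — identical.
Codon 7: GUA Val / GUA Val — identical.
Codon 8: GGG Gly / GGA Gly — synonymous.
Nonsynonymous differences: 0 → same protein.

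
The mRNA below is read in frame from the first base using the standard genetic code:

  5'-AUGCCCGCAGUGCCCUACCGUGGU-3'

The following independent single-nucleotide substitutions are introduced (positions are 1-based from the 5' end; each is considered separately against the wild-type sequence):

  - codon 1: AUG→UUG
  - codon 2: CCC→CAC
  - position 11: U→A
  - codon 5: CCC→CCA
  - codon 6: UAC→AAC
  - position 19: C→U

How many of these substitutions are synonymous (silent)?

1

Codon 1: AUG (Met) → UUG (Leu) — missense.
Codon 2: CCC (Pro) → CAC (His) — missense.
Codon 4: GUG (Val) → GAG (Glu) — missense.
Codon 5: CCC (Pro) → CCA (Pro) — synonymous.
Codon 6: UAC (Tyr) → AAC (Asn) — missense.
Codon 7: CGU (Arg) → UGU (Cys) — missense.
Synonymous: 1 of 6.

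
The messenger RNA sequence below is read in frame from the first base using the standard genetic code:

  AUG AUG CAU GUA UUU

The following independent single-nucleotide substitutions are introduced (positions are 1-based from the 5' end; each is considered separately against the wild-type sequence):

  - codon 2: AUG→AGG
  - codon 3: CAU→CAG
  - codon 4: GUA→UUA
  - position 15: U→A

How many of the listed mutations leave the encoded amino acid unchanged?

Codon 2: AUG (Met) → AGG (Arg) — missense.
Codon 3: CAU (His) → CAG (Gln) — missense.
Codon 4: GUA (Val) → UUA (Leu) — missense.
Codon 5: UUU (Phe) → UUA (Leu) — missense.
Synonymous: 0 of 4.

0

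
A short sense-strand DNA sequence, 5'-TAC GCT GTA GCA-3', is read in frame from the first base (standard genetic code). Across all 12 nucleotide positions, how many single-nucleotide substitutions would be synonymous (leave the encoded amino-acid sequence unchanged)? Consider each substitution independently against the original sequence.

10

Codon 1 (TAC, Tyr): 1 synonymous substitution.
Codon 2 (GCT, Ala): 3 synonymous substitutions.
Codon 3 (GTA, Val): 3 synonymous substitutions.
Codon 4 (GCA, Ala): 3 synonymous substitutions.
Total: 1 + 3 + 3 + 3 = 10.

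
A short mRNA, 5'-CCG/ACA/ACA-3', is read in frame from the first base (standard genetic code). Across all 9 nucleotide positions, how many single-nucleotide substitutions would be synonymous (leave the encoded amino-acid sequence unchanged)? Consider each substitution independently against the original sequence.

Codon 1 (CCG, Pro): 3 synonymous substitutions.
Codon 2 (ACA, Thr): 3 synonymous substitutions.
Codon 3 (ACA, Thr): 3 synonymous substitutions.
Total: 3 + 3 + 3 = 9.

9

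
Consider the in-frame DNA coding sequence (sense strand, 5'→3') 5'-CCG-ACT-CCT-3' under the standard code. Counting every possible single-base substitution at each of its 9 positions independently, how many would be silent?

Codon 1 (CCG, Pro): 3 synonymous substitutions.
Codon 2 (ACT, Thr): 3 synonymous substitutions.
Codon 3 (CCT, Pro): 3 synonymous substitutions.
Total: 3 + 3 + 3 = 9.

9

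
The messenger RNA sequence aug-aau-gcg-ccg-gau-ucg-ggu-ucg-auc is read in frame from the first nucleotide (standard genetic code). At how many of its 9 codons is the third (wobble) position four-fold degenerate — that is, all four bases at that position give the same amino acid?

Codon 1 AUG (Met): third position 1-fold.
Codon 2 AAU (Asn): third position 2-fold.
Codon 3 GCG (Ala): third position 4-fold.
Codon 4 CCG (Pro): third position 4-fold.
Codon 5 GAU (Asp): third position 2-fold.
Codon 6 UCG (Ser): third position 4-fold.
Codon 7 GGU (Gly): third position 4-fold.
Codon 8 UCG (Ser): third position 4-fold.
Codon 9 AUC (Ile): third position 3-fold.
Four-fold degenerate third positions: 5.

5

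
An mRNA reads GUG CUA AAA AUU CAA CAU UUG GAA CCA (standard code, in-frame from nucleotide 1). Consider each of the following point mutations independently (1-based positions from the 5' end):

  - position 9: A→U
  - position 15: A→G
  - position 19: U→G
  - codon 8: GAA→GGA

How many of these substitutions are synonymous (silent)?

Codon 3: AAA (Lys) → AAU (Asn) — missense.
Codon 5: CAA (Gln) → CAG (Gln) — synonymous.
Codon 7: UUG (Leu) → GUG (Val) — missense.
Codon 8: GAA (Glu) → GGA (Gly) — missense.
Synonymous: 1 of 4.

1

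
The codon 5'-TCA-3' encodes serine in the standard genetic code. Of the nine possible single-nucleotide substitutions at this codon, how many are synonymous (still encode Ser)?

3

Position 1: none → 0 synonymous.
Position 2: none → 0 synonymous.
Position 3: TCT, TCC, TCG → 3 synonymous.
Total: 0 + 0 + 3 = 3.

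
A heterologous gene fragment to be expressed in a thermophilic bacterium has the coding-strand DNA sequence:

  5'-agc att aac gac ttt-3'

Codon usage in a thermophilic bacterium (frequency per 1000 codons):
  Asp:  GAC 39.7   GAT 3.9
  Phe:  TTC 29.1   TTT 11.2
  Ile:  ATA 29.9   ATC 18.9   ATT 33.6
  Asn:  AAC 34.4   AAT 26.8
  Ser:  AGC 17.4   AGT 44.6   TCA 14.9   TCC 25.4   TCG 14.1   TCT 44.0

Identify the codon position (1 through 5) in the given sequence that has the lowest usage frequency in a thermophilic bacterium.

5

Codon 1 AGC (Ser): 17.4 per 1000.
Codon 2 ATT (Ile): 33.6 per 1000.
Codon 3 AAC (Asn): 34.4 per 1000.
Codon 4 GAC (Asp): 39.7 per 1000.
Codon 5 TTT (Phe): 11.2 per 1000.
Lowest frequency is 11.2 at codon 5.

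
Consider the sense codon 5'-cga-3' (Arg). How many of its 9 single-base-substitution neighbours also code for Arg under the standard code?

Position 1: AGA → 1 synonymous.
Position 2: none → 0 synonymous.
Position 3: CGT, CGC, CGG → 3 synonymous.
Total: 1 + 0 + 3 = 4.

4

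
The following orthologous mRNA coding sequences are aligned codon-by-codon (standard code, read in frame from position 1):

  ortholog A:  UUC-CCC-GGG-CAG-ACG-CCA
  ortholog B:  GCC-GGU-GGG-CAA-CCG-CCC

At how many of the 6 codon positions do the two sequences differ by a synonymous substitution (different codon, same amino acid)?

2

Codon 1: UUC Phe / GCC Ala — nonsynonymous.
Codon 2: CCC Pro / GGU Gly — nonsynonymous.
Codon 3: GGG Gly / GGG Gly — identical.
Codon 4: CAG Gln / CAA Gln — synonymous.
Codon 5: ACG Thr / CCG Pro — nonsynonymous.
Codon 6: CCA Pro / CCC Pro — synonymous.
Synonymous differences: 2.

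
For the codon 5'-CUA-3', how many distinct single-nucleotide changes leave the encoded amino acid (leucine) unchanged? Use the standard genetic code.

Position 1: UUA → 1 synonymous.
Position 2: none → 0 synonymous.
Position 3: CUU, CUC, CUG → 3 synonymous.
Total: 1 + 0 + 3 = 4.

4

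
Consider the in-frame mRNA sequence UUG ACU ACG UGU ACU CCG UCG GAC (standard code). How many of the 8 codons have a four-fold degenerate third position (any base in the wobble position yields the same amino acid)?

5

Codon 1 UUG (Leu): third position 2-fold.
Codon 2 ACU (Thr): third position 4-fold.
Codon 3 ACG (Thr): third position 4-fold.
Codon 4 UGU (Cys): third position 2-fold.
Codon 5 ACU (Thr): third position 4-fold.
Codon 6 CCG (Pro): third position 4-fold.
Codon 7 UCG (Ser): third position 4-fold.
Codon 8 GAC (Asp): third position 2-fold.
Four-fold degenerate third positions: 5.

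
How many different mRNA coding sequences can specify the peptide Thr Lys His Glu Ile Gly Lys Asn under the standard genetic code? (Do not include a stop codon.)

Thr: 4 codons.
Lys: 2 codons.
His: 2 codons.
Glu: 2 codons.
Ile: 3 codons.
Gly: 4 codons.
Lys: 2 codons.
Asn: 2 codons.
4 × 2 × 2 × 2 × 3 × 4 × 2 × 2 = 1536.

1536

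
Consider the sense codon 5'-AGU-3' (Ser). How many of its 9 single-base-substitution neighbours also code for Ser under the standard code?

1

Position 1: none → 0 synonymous.
Position 2: none → 0 synonymous.
Position 3: AGC → 1 synonymous.
Total: 0 + 0 + 1 = 1.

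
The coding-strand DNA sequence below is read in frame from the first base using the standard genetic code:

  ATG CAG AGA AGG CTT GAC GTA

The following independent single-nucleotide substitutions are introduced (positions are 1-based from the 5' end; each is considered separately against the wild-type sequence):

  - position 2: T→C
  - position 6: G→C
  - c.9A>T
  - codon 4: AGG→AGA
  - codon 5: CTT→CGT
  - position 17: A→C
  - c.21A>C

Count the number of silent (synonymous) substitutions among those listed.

2

Codon 1: ATG (Met) → ACG (Thr) — missense.
Codon 2: CAG (Gln) → CAC (His) — missense.
Codon 3: AGA (Arg) → AGT (Ser) — missense.
Codon 4: AGG (Arg) → AGA (Arg) — synonymous.
Codon 5: CTT (Leu) → CGT (Arg) — missense.
Codon 6: GAC (Asp) → GCC (Ala) — missense.
Codon 7: GTA (Val) → GTC (Val) — synonymous.
Synonymous: 2 of 7.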